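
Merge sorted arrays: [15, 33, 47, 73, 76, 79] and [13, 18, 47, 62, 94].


Take 13 from B
Take 15 from A
Take 18 from B
Take 33 from A
Take 47 from A
Take 47 from B
Take 62 from B
Take 73 from A
Take 76 from A
Take 79 from A

Merged: [13, 15, 18, 33, 47, 47, 62, 73, 76, 79, 94]


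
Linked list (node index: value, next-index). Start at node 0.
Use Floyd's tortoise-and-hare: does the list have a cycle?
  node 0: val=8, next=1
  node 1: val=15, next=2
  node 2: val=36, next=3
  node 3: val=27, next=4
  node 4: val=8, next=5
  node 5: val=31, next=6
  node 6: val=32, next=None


Floyd's tortoise (slow, +1) and hare (fast, +2):
  init: slow=0, fast=0
  step 1: slow=1, fast=2
  step 2: slow=2, fast=4
  step 3: slow=3, fast=6
  step 4: fast -> None, no cycle

Cycle: no


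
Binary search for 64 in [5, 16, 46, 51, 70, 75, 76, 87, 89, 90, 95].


Step 1: lo=0, hi=10, mid=5, val=75
Step 2: lo=0, hi=4, mid=2, val=46
Step 3: lo=3, hi=4, mid=3, val=51
Step 4: lo=4, hi=4, mid=4, val=70

Not found


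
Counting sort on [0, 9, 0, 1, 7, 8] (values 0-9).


Input: [0, 9, 0, 1, 7, 8]
Counts: [2, 1, 0, 0, 0, 0, 0, 1, 1, 1]

Sorted: [0, 0, 1, 7, 8, 9]


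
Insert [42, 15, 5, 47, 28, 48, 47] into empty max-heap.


Insert 42: [42]
Insert 15: [42, 15]
Insert 5: [42, 15, 5]
Insert 47: [47, 42, 5, 15]
Insert 28: [47, 42, 5, 15, 28]
Insert 48: [48, 42, 47, 15, 28, 5]
Insert 47: [48, 42, 47, 15, 28, 5, 47]

Final heap: [48, 42, 47, 15, 28, 5, 47]


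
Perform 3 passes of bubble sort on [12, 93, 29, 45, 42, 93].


Initial: [12, 93, 29, 45, 42, 93]
Pass 1: [12, 29, 45, 42, 93, 93] (3 swaps)
Pass 2: [12, 29, 42, 45, 93, 93] (1 swaps)
Pass 3: [12, 29, 42, 45, 93, 93] (0 swaps)

After 3 passes: [12, 29, 42, 45, 93, 93]


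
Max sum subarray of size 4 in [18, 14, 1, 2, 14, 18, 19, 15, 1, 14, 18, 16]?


[0:4]: 35
[1:5]: 31
[2:6]: 35
[3:7]: 53
[4:8]: 66
[5:9]: 53
[6:10]: 49
[7:11]: 48
[8:12]: 49

Max: 66 at [4:8]


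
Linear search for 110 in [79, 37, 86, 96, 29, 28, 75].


i=0: 79!=110
i=1: 37!=110
i=2: 86!=110
i=3: 96!=110
i=4: 29!=110
i=5: 28!=110
i=6: 75!=110

Not found, 7 comps


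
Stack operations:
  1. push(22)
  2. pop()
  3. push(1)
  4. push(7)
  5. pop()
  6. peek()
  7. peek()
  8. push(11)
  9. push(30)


push(22) -> [22]
pop()->22, []
push(1) -> [1]
push(7) -> [1, 7]
pop()->7, [1]
peek()->1
peek()->1
push(11) -> [1, 11]
push(30) -> [1, 11, 30]

Final stack: [1, 11, 30]


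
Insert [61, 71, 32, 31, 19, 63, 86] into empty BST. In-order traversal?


Insert 61: root
Insert 71: R from 61
Insert 32: L from 61
Insert 31: L from 61 -> L from 32
Insert 19: L from 61 -> L from 32 -> L from 31
Insert 63: R from 61 -> L from 71
Insert 86: R from 61 -> R from 71

In-order: [19, 31, 32, 61, 63, 71, 86]


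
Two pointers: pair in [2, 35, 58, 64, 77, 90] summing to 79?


lo=0(2)+hi=5(90)=92
lo=0(2)+hi=4(77)=79

Yes: 2+77=79


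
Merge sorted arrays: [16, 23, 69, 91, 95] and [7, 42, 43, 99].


Take 7 from B
Take 16 from A
Take 23 from A
Take 42 from B
Take 43 from B
Take 69 from A
Take 91 from A
Take 95 from A

Merged: [7, 16, 23, 42, 43, 69, 91, 95, 99]


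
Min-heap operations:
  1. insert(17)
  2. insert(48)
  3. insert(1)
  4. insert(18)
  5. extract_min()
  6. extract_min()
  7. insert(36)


insert(17) -> [17]
insert(48) -> [17, 48]
insert(1) -> [1, 48, 17]
insert(18) -> [1, 18, 17, 48]
extract_min()->1, [17, 18, 48]
extract_min()->17, [18, 48]
insert(36) -> [18, 48, 36]

Final heap: [18, 48, 36]


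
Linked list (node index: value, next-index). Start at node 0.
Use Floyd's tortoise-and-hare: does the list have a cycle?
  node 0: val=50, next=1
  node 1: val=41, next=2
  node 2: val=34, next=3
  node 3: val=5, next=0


Floyd's tortoise (slow, +1) and hare (fast, +2):
  init: slow=0, fast=0
  step 1: slow=1, fast=2
  step 2: slow=2, fast=0
  step 3: slow=3, fast=2
  step 4: slow=0, fast=0
  slow == fast at node 0: cycle detected

Cycle: yes


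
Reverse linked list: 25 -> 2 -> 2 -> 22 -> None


Step 1: curr=25, set curr.next=prev(None) | reversed so far: 25
Step 2: curr=2, set curr.next=prev(25) | reversed so far: 2 -> 25
Step 3: curr=2, set curr.next=prev(2) | reversed so far: 2 -> 2 -> 25
Step 4: curr=22, set curr.next=prev(2) | reversed so far: 22 -> 2 -> 2 -> 25

22 -> 2 -> 2 -> 25 -> None


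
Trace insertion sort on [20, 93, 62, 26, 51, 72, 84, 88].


Initial: [20, 93, 62, 26, 51, 72, 84, 88]
Insert 93: [20, 93, 62, 26, 51, 72, 84, 88]
Insert 62: [20, 62, 93, 26, 51, 72, 84, 88]
Insert 26: [20, 26, 62, 93, 51, 72, 84, 88]
Insert 51: [20, 26, 51, 62, 93, 72, 84, 88]
Insert 72: [20, 26, 51, 62, 72, 93, 84, 88]
Insert 84: [20, 26, 51, 62, 72, 84, 93, 88]
Insert 88: [20, 26, 51, 62, 72, 84, 88, 93]

Sorted: [20, 26, 51, 62, 72, 84, 88, 93]


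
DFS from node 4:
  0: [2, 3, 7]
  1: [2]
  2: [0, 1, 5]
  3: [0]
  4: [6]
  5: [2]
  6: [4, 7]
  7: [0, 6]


Visit 4, push [6]
Visit 6, push [7]
Visit 7, push [0]
Visit 0, push [3, 2]
Visit 2, push [5, 1]
Visit 1, push []
Visit 5, push []
Visit 3, push []

DFS order: [4, 6, 7, 0, 2, 1, 5, 3]


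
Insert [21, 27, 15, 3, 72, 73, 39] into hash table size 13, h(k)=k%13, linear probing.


Insert 21: h=8 -> slot 8
Insert 27: h=1 -> slot 1
Insert 15: h=2 -> slot 2
Insert 3: h=3 -> slot 3
Insert 72: h=7 -> slot 7
Insert 73: h=8, 1 probes -> slot 9
Insert 39: h=0 -> slot 0

Table: [39, 27, 15, 3, None, None, None, 72, 21, 73, None, None, None]


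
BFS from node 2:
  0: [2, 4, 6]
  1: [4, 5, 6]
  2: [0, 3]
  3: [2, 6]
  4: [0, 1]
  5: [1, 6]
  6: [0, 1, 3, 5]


Visit 2, enqueue [0, 3]
Visit 0, enqueue [4, 6]
Visit 3, enqueue []
Visit 4, enqueue [1]
Visit 6, enqueue [5]
Visit 1, enqueue []
Visit 5, enqueue []

BFS order: [2, 0, 3, 4, 6, 1, 5]


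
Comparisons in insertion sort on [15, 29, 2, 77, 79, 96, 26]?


Algorithm: insertion sort
Input: [15, 29, 2, 77, 79, 96, 26]
Sorted: [2, 15, 26, 29, 77, 79, 96]

11


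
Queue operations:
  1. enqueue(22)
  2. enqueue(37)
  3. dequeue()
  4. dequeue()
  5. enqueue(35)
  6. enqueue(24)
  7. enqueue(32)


enqueue(22) -> [22]
enqueue(37) -> [22, 37]
dequeue()->22, [37]
dequeue()->37, []
enqueue(35) -> [35]
enqueue(24) -> [35, 24]
enqueue(32) -> [35, 24, 32]

Final queue: [35, 24, 32]


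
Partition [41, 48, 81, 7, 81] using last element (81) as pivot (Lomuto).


Pivot: 81
  41 <= 81: advance i (no swap)
  48 <= 81: advance i (no swap)
  81 <= 81: advance i (no swap)
  7 <= 81: advance i (no swap)
Place pivot at 4: [41, 48, 81, 7, 81]

Partitioned: [41, 48, 81, 7, 81]


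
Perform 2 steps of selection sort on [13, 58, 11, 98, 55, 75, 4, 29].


Initial: [13, 58, 11, 98, 55, 75, 4, 29]
Step 1: min=4 at 6
  Swap: [4, 58, 11, 98, 55, 75, 13, 29]
Step 2: min=11 at 2
  Swap: [4, 11, 58, 98, 55, 75, 13, 29]

After 2 steps: [4, 11, 58, 98, 55, 75, 13, 29]


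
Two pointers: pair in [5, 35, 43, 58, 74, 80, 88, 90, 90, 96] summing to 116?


lo=0(5)+hi=9(96)=101
lo=1(35)+hi=9(96)=131
lo=1(35)+hi=8(90)=125
lo=1(35)+hi=7(90)=125
lo=1(35)+hi=6(88)=123
lo=1(35)+hi=5(80)=115
lo=2(43)+hi=5(80)=123
lo=2(43)+hi=4(74)=117
lo=2(43)+hi=3(58)=101

No pair found


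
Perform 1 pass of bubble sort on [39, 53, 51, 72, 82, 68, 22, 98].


Initial: [39, 53, 51, 72, 82, 68, 22, 98]
Pass 1: [39, 51, 53, 72, 68, 22, 82, 98] (3 swaps)

After 1 pass: [39, 51, 53, 72, 68, 22, 82, 98]


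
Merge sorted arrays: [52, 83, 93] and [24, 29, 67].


Take 24 from B
Take 29 from B
Take 52 from A
Take 67 from B

Merged: [24, 29, 52, 67, 83, 93]


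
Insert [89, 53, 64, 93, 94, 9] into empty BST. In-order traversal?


Insert 89: root
Insert 53: L from 89
Insert 64: L from 89 -> R from 53
Insert 93: R from 89
Insert 94: R from 89 -> R from 93
Insert 9: L from 89 -> L from 53

In-order: [9, 53, 64, 89, 93, 94]


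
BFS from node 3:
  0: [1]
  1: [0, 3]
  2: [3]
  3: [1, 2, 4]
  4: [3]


Visit 3, enqueue [1, 2, 4]
Visit 1, enqueue [0]
Visit 2, enqueue []
Visit 4, enqueue []
Visit 0, enqueue []

BFS order: [3, 1, 2, 4, 0]


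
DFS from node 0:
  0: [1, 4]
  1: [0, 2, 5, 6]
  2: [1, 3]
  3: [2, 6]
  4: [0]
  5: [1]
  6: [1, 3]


Visit 0, push [4, 1]
Visit 1, push [6, 5, 2]
Visit 2, push [3]
Visit 3, push [6]
Visit 6, push []
Visit 5, push []
Visit 4, push []

DFS order: [0, 1, 2, 3, 6, 5, 4]


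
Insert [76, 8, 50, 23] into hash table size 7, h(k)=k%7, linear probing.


Insert 76: h=6 -> slot 6
Insert 8: h=1 -> slot 1
Insert 50: h=1, 1 probes -> slot 2
Insert 23: h=2, 1 probes -> slot 3

Table: [None, 8, 50, 23, None, None, 76]


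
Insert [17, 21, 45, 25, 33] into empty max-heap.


Insert 17: [17]
Insert 21: [21, 17]
Insert 45: [45, 17, 21]
Insert 25: [45, 25, 21, 17]
Insert 33: [45, 33, 21, 17, 25]

Final heap: [45, 33, 21, 17, 25]


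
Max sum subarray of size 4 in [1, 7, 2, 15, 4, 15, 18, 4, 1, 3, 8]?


[0:4]: 25
[1:5]: 28
[2:6]: 36
[3:7]: 52
[4:8]: 41
[5:9]: 38
[6:10]: 26
[7:11]: 16

Max: 52 at [3:7]


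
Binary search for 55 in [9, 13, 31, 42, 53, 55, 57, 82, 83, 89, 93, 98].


Step 1: lo=0, hi=11, mid=5, val=55

Found at index 5


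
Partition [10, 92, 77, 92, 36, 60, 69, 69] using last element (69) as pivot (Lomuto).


Pivot: 69
  10 <= 69: advance i (no swap)
  36 <= 69: swap -> [10, 36, 77, 92, 92, 60, 69, 69]
  60 <= 69: swap -> [10, 36, 60, 92, 92, 77, 69, 69]
  69 <= 69: swap -> [10, 36, 60, 69, 92, 77, 92, 69]
Place pivot at 4: [10, 36, 60, 69, 69, 77, 92, 92]

Partitioned: [10, 36, 60, 69, 69, 77, 92, 92]


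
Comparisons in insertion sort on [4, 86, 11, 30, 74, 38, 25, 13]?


Algorithm: insertion sort
Input: [4, 86, 11, 30, 74, 38, 25, 13]
Sorted: [4, 11, 13, 25, 30, 38, 74, 86]

21


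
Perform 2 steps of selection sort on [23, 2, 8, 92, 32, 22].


Initial: [23, 2, 8, 92, 32, 22]
Step 1: min=2 at 1
  Swap: [2, 23, 8, 92, 32, 22]
Step 2: min=8 at 2
  Swap: [2, 8, 23, 92, 32, 22]

After 2 steps: [2, 8, 23, 92, 32, 22]


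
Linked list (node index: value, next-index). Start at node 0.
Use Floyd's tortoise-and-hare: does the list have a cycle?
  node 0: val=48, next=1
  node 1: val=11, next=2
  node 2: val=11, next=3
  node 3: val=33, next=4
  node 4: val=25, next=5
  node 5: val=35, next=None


Floyd's tortoise (slow, +1) and hare (fast, +2):
  init: slow=0, fast=0
  step 1: slow=1, fast=2
  step 2: slow=2, fast=4
  step 3: fast 4->5->None, no cycle

Cycle: no


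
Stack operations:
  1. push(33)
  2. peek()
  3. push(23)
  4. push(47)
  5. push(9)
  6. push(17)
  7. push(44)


push(33) -> [33]
peek()->33
push(23) -> [33, 23]
push(47) -> [33, 23, 47]
push(9) -> [33, 23, 47, 9]
push(17) -> [33, 23, 47, 9, 17]
push(44) -> [33, 23, 47, 9, 17, 44]

Final stack: [33, 23, 47, 9, 17, 44]


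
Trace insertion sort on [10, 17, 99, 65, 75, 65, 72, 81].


Initial: [10, 17, 99, 65, 75, 65, 72, 81]
Insert 17: [10, 17, 99, 65, 75, 65, 72, 81]
Insert 99: [10, 17, 99, 65, 75, 65, 72, 81]
Insert 65: [10, 17, 65, 99, 75, 65, 72, 81]
Insert 75: [10, 17, 65, 75, 99, 65, 72, 81]
Insert 65: [10, 17, 65, 65, 75, 99, 72, 81]
Insert 72: [10, 17, 65, 65, 72, 75, 99, 81]
Insert 81: [10, 17, 65, 65, 72, 75, 81, 99]

Sorted: [10, 17, 65, 65, 72, 75, 81, 99]


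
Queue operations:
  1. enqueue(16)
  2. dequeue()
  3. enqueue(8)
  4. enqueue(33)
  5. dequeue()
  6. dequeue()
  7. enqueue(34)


enqueue(16) -> [16]
dequeue()->16, []
enqueue(8) -> [8]
enqueue(33) -> [8, 33]
dequeue()->8, [33]
dequeue()->33, []
enqueue(34) -> [34]

Final queue: [34]


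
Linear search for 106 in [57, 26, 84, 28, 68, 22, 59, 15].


i=0: 57!=106
i=1: 26!=106
i=2: 84!=106
i=3: 28!=106
i=4: 68!=106
i=5: 22!=106
i=6: 59!=106
i=7: 15!=106

Not found, 8 comps


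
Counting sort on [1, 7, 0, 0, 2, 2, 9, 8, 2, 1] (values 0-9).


Input: [1, 7, 0, 0, 2, 2, 9, 8, 2, 1]
Counts: [2, 2, 3, 0, 0, 0, 0, 1, 1, 1]

Sorted: [0, 0, 1, 1, 2, 2, 2, 7, 8, 9]


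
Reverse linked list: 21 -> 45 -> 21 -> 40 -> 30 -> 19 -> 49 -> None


Step 1: curr=21, set curr.next=prev(None) | reversed so far: 21
Step 2: curr=45, set curr.next=prev(21) | reversed so far: 45 -> 21
Step 3: curr=21, set curr.next=prev(45) | reversed so far: 21 -> 45 -> 21
Step 4: curr=40, set curr.next=prev(21) | reversed so far: 40 -> 21 -> 45 -> 21
Step 5: curr=30, set curr.next=prev(40) | reversed so far: 30 -> 40 -> 21 -> 45 -> 21
Step 6: curr=19, set curr.next=prev(30) | reversed so far: 19 -> 30 -> 40 -> 21 -> 45 -> 21
Step 7: curr=49, set curr.next=prev(19) | reversed so far: 49 -> 19 -> 30 -> 40 -> 21 -> 45 -> 21

49 -> 19 -> 30 -> 40 -> 21 -> 45 -> 21 -> None


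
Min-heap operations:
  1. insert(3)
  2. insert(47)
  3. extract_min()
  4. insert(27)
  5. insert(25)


insert(3) -> [3]
insert(47) -> [3, 47]
extract_min()->3, [47]
insert(27) -> [27, 47]
insert(25) -> [25, 47, 27]

Final heap: [25, 47, 27]


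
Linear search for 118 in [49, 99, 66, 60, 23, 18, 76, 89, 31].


i=0: 49!=118
i=1: 99!=118
i=2: 66!=118
i=3: 60!=118
i=4: 23!=118
i=5: 18!=118
i=6: 76!=118
i=7: 89!=118
i=8: 31!=118

Not found, 9 comps


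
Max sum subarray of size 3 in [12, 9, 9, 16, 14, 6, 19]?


[0:3]: 30
[1:4]: 34
[2:5]: 39
[3:6]: 36
[4:7]: 39

Max: 39 at [2:5]


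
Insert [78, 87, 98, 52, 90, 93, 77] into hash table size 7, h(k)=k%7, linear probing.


Insert 78: h=1 -> slot 1
Insert 87: h=3 -> slot 3
Insert 98: h=0 -> slot 0
Insert 52: h=3, 1 probes -> slot 4
Insert 90: h=6 -> slot 6
Insert 93: h=2 -> slot 2
Insert 77: h=0, 5 probes -> slot 5

Table: [98, 78, 93, 87, 52, 77, 90]


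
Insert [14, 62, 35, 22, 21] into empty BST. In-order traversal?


Insert 14: root
Insert 62: R from 14
Insert 35: R from 14 -> L from 62
Insert 22: R from 14 -> L from 62 -> L from 35
Insert 21: R from 14 -> L from 62 -> L from 35 -> L from 22

In-order: [14, 21, 22, 35, 62]


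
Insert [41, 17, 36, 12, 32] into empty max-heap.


Insert 41: [41]
Insert 17: [41, 17]
Insert 36: [41, 17, 36]
Insert 12: [41, 17, 36, 12]
Insert 32: [41, 32, 36, 12, 17]

Final heap: [41, 32, 36, 12, 17]


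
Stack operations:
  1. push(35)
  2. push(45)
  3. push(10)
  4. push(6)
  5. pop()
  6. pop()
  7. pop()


push(35) -> [35]
push(45) -> [35, 45]
push(10) -> [35, 45, 10]
push(6) -> [35, 45, 10, 6]
pop()->6, [35, 45, 10]
pop()->10, [35, 45]
pop()->45, [35]

Final stack: [35]


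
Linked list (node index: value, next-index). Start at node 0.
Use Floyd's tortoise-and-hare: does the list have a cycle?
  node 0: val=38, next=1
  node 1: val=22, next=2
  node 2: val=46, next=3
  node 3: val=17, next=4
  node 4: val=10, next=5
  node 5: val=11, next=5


Floyd's tortoise (slow, +1) and hare (fast, +2):
  init: slow=0, fast=0
  step 1: slow=1, fast=2
  step 2: slow=2, fast=4
  step 3: slow=3, fast=5
  step 4: slow=4, fast=5
  step 5: slow=5, fast=5
  slow == fast at node 5: cycle detected

Cycle: yes


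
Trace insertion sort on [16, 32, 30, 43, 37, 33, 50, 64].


Initial: [16, 32, 30, 43, 37, 33, 50, 64]
Insert 32: [16, 32, 30, 43, 37, 33, 50, 64]
Insert 30: [16, 30, 32, 43, 37, 33, 50, 64]
Insert 43: [16, 30, 32, 43, 37, 33, 50, 64]
Insert 37: [16, 30, 32, 37, 43, 33, 50, 64]
Insert 33: [16, 30, 32, 33, 37, 43, 50, 64]
Insert 50: [16, 30, 32, 33, 37, 43, 50, 64]
Insert 64: [16, 30, 32, 33, 37, 43, 50, 64]

Sorted: [16, 30, 32, 33, 37, 43, 50, 64]


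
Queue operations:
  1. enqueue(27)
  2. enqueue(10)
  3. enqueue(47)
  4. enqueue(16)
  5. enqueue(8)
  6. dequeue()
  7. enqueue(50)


enqueue(27) -> [27]
enqueue(10) -> [27, 10]
enqueue(47) -> [27, 10, 47]
enqueue(16) -> [27, 10, 47, 16]
enqueue(8) -> [27, 10, 47, 16, 8]
dequeue()->27, [10, 47, 16, 8]
enqueue(50) -> [10, 47, 16, 8, 50]

Final queue: [10, 47, 16, 8, 50]


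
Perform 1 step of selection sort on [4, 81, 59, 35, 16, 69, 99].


Initial: [4, 81, 59, 35, 16, 69, 99]
Step 1: min=4 at 0
  Swap: [4, 81, 59, 35, 16, 69, 99]

After 1 step: [4, 81, 59, 35, 16, 69, 99]


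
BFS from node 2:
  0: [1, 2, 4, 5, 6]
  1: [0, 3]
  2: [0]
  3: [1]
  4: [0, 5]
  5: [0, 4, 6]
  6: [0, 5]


Visit 2, enqueue [0]
Visit 0, enqueue [1, 4, 5, 6]
Visit 1, enqueue [3]
Visit 4, enqueue []
Visit 5, enqueue []
Visit 6, enqueue []
Visit 3, enqueue []

BFS order: [2, 0, 1, 4, 5, 6, 3]


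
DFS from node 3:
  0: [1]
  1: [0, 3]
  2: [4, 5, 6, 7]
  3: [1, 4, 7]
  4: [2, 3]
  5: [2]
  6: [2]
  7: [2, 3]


Visit 3, push [7, 4, 1]
Visit 1, push [0]
Visit 0, push []
Visit 4, push [2]
Visit 2, push [7, 6, 5]
Visit 5, push []
Visit 6, push []
Visit 7, push []

DFS order: [3, 1, 0, 4, 2, 5, 6, 7]


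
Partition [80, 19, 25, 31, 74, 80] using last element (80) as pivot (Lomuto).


Pivot: 80
  80 <= 80: advance i (no swap)
  19 <= 80: advance i (no swap)
  25 <= 80: advance i (no swap)
  31 <= 80: advance i (no swap)
  74 <= 80: advance i (no swap)
Place pivot at 5: [80, 19, 25, 31, 74, 80]

Partitioned: [80, 19, 25, 31, 74, 80]


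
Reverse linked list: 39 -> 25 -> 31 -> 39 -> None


Step 1: curr=39, set curr.next=prev(None) | reversed so far: 39
Step 2: curr=25, set curr.next=prev(39) | reversed so far: 25 -> 39
Step 3: curr=31, set curr.next=prev(25) | reversed so far: 31 -> 25 -> 39
Step 4: curr=39, set curr.next=prev(31) | reversed so far: 39 -> 31 -> 25 -> 39

39 -> 31 -> 25 -> 39 -> None


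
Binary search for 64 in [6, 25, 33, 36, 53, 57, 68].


Step 1: lo=0, hi=6, mid=3, val=36
Step 2: lo=4, hi=6, mid=5, val=57
Step 3: lo=6, hi=6, mid=6, val=68

Not found


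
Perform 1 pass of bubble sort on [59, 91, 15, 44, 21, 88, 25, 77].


Initial: [59, 91, 15, 44, 21, 88, 25, 77]
Pass 1: [59, 15, 44, 21, 88, 25, 77, 91] (6 swaps)

After 1 pass: [59, 15, 44, 21, 88, 25, 77, 91]


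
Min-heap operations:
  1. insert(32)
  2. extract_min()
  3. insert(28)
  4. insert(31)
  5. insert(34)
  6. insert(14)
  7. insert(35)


insert(32) -> [32]
extract_min()->32, []
insert(28) -> [28]
insert(31) -> [28, 31]
insert(34) -> [28, 31, 34]
insert(14) -> [14, 28, 34, 31]
insert(35) -> [14, 28, 34, 31, 35]

Final heap: [14, 28, 34, 31, 35]


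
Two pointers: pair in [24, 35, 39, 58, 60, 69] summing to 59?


lo=0(24)+hi=5(69)=93
lo=0(24)+hi=4(60)=84
lo=0(24)+hi=3(58)=82
lo=0(24)+hi=2(39)=63
lo=0(24)+hi=1(35)=59

Yes: 24+35=59


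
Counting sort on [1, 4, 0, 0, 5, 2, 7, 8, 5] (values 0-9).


Input: [1, 4, 0, 0, 5, 2, 7, 8, 5]
Counts: [2, 1, 1, 0, 1, 2, 0, 1, 1, 0]

Sorted: [0, 0, 1, 2, 4, 5, 5, 7, 8]


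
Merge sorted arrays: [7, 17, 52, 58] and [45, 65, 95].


Take 7 from A
Take 17 from A
Take 45 from B
Take 52 from A
Take 58 from A

Merged: [7, 17, 45, 52, 58, 65, 95]


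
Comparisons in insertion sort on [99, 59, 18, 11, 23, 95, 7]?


Algorithm: insertion sort
Input: [99, 59, 18, 11, 23, 95, 7]
Sorted: [7, 11, 18, 23, 59, 95, 99]

17


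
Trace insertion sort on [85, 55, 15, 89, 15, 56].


Initial: [85, 55, 15, 89, 15, 56]
Insert 55: [55, 85, 15, 89, 15, 56]
Insert 15: [15, 55, 85, 89, 15, 56]
Insert 89: [15, 55, 85, 89, 15, 56]
Insert 15: [15, 15, 55, 85, 89, 56]
Insert 56: [15, 15, 55, 56, 85, 89]

Sorted: [15, 15, 55, 56, 85, 89]


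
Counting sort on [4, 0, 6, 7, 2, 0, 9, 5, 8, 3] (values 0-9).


Input: [4, 0, 6, 7, 2, 0, 9, 5, 8, 3]
Counts: [2, 0, 1, 1, 1, 1, 1, 1, 1, 1]

Sorted: [0, 0, 2, 3, 4, 5, 6, 7, 8, 9]


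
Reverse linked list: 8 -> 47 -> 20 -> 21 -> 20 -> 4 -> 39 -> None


Step 1: curr=8, set curr.next=prev(None) | reversed so far: 8
Step 2: curr=47, set curr.next=prev(8) | reversed so far: 47 -> 8
Step 3: curr=20, set curr.next=prev(47) | reversed so far: 20 -> 47 -> 8
Step 4: curr=21, set curr.next=prev(20) | reversed so far: 21 -> 20 -> 47 -> 8
Step 5: curr=20, set curr.next=prev(21) | reversed so far: 20 -> 21 -> 20 -> 47 -> 8
Step 6: curr=4, set curr.next=prev(20) | reversed so far: 4 -> 20 -> 21 -> 20 -> 47 -> 8
Step 7: curr=39, set curr.next=prev(4) | reversed so far: 39 -> 4 -> 20 -> 21 -> 20 -> 47 -> 8

39 -> 4 -> 20 -> 21 -> 20 -> 47 -> 8 -> None


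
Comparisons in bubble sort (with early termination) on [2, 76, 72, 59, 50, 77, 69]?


Algorithm: bubble sort (with early termination)
Input: [2, 76, 72, 59, 50, 77, 69]
Sorted: [2, 50, 59, 69, 72, 76, 77]

18


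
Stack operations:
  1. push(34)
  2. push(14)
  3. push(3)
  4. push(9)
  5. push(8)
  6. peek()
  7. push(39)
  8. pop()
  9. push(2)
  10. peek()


push(34) -> [34]
push(14) -> [34, 14]
push(3) -> [34, 14, 3]
push(9) -> [34, 14, 3, 9]
push(8) -> [34, 14, 3, 9, 8]
peek()->8
push(39) -> [34, 14, 3, 9, 8, 39]
pop()->39, [34, 14, 3, 9, 8]
push(2) -> [34, 14, 3, 9, 8, 2]
peek()->2

Final stack: [34, 14, 3, 9, 8, 2]


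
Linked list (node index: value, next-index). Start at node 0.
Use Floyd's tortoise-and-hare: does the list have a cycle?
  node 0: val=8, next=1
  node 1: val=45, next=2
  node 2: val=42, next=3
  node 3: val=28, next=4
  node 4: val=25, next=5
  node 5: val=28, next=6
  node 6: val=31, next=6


Floyd's tortoise (slow, +1) and hare (fast, +2):
  init: slow=0, fast=0
  step 1: slow=1, fast=2
  step 2: slow=2, fast=4
  step 3: slow=3, fast=6
  step 4: slow=4, fast=6
  step 5: slow=5, fast=6
  step 6: slow=6, fast=6
  slow == fast at node 6: cycle detected

Cycle: yes


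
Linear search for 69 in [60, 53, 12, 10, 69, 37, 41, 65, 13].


i=0: 60!=69
i=1: 53!=69
i=2: 12!=69
i=3: 10!=69
i=4: 69==69 found!

Found at 4, 5 comps


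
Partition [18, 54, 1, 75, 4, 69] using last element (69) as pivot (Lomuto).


Pivot: 69
  18 <= 69: advance i (no swap)
  54 <= 69: advance i (no swap)
  1 <= 69: advance i (no swap)
  4 <= 69: swap -> [18, 54, 1, 4, 75, 69]
Place pivot at 4: [18, 54, 1, 4, 69, 75]

Partitioned: [18, 54, 1, 4, 69, 75]


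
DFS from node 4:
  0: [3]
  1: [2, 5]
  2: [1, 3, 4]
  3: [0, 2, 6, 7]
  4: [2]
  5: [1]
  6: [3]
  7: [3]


Visit 4, push [2]
Visit 2, push [3, 1]
Visit 1, push [5]
Visit 5, push []
Visit 3, push [7, 6, 0]
Visit 0, push []
Visit 6, push []
Visit 7, push []

DFS order: [4, 2, 1, 5, 3, 0, 6, 7]


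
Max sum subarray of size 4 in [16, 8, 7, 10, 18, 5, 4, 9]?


[0:4]: 41
[1:5]: 43
[2:6]: 40
[3:7]: 37
[4:8]: 36

Max: 43 at [1:5]


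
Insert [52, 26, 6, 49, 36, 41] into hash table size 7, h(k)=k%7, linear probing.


Insert 52: h=3 -> slot 3
Insert 26: h=5 -> slot 5
Insert 6: h=6 -> slot 6
Insert 49: h=0 -> slot 0
Insert 36: h=1 -> slot 1
Insert 41: h=6, 3 probes -> slot 2

Table: [49, 36, 41, 52, None, 26, 6]


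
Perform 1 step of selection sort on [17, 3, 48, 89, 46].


Initial: [17, 3, 48, 89, 46]
Step 1: min=3 at 1
  Swap: [3, 17, 48, 89, 46]

After 1 step: [3, 17, 48, 89, 46]


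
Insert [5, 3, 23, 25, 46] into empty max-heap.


Insert 5: [5]
Insert 3: [5, 3]
Insert 23: [23, 3, 5]
Insert 25: [25, 23, 5, 3]
Insert 46: [46, 25, 5, 3, 23]

Final heap: [46, 25, 5, 3, 23]


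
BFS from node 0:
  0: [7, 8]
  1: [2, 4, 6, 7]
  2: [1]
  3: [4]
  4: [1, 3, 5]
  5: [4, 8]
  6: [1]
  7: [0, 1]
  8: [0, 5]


Visit 0, enqueue [7, 8]
Visit 7, enqueue [1]
Visit 8, enqueue [5]
Visit 1, enqueue [2, 4, 6]
Visit 5, enqueue []
Visit 2, enqueue []
Visit 4, enqueue [3]
Visit 6, enqueue []
Visit 3, enqueue []

BFS order: [0, 7, 8, 1, 5, 2, 4, 6, 3]


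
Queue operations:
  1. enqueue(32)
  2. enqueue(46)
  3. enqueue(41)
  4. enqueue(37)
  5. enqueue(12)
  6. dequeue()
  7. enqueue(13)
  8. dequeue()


enqueue(32) -> [32]
enqueue(46) -> [32, 46]
enqueue(41) -> [32, 46, 41]
enqueue(37) -> [32, 46, 41, 37]
enqueue(12) -> [32, 46, 41, 37, 12]
dequeue()->32, [46, 41, 37, 12]
enqueue(13) -> [46, 41, 37, 12, 13]
dequeue()->46, [41, 37, 12, 13]

Final queue: [41, 37, 12, 13]


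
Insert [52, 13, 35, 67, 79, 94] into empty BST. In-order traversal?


Insert 52: root
Insert 13: L from 52
Insert 35: L from 52 -> R from 13
Insert 67: R from 52
Insert 79: R from 52 -> R from 67
Insert 94: R from 52 -> R from 67 -> R from 79

In-order: [13, 35, 52, 67, 79, 94]


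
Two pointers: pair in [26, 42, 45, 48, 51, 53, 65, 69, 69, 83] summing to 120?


lo=0(26)+hi=9(83)=109
lo=1(42)+hi=9(83)=125
lo=1(42)+hi=8(69)=111
lo=2(45)+hi=8(69)=114
lo=3(48)+hi=8(69)=117
lo=4(51)+hi=8(69)=120

Yes: 51+69=120


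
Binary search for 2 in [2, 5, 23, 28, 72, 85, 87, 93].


Step 1: lo=0, hi=7, mid=3, val=28
Step 2: lo=0, hi=2, mid=1, val=5
Step 3: lo=0, hi=0, mid=0, val=2

Found at index 0


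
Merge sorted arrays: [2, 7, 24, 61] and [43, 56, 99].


Take 2 from A
Take 7 from A
Take 24 from A
Take 43 from B
Take 56 from B
Take 61 from A

Merged: [2, 7, 24, 43, 56, 61, 99]


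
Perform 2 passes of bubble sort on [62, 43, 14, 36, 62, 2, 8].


Initial: [62, 43, 14, 36, 62, 2, 8]
Pass 1: [43, 14, 36, 62, 2, 8, 62] (5 swaps)
Pass 2: [14, 36, 43, 2, 8, 62, 62] (4 swaps)

After 2 passes: [14, 36, 43, 2, 8, 62, 62]


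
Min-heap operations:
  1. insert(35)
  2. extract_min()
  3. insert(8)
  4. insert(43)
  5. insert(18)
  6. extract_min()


insert(35) -> [35]
extract_min()->35, []
insert(8) -> [8]
insert(43) -> [8, 43]
insert(18) -> [8, 43, 18]
extract_min()->8, [18, 43]

Final heap: [18, 43]


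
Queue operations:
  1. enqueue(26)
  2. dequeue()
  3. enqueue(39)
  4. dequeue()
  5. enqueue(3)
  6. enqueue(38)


enqueue(26) -> [26]
dequeue()->26, []
enqueue(39) -> [39]
dequeue()->39, []
enqueue(3) -> [3]
enqueue(38) -> [3, 38]

Final queue: [3, 38]


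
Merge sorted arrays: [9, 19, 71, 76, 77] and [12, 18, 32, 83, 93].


Take 9 from A
Take 12 from B
Take 18 from B
Take 19 from A
Take 32 from B
Take 71 from A
Take 76 from A
Take 77 from A

Merged: [9, 12, 18, 19, 32, 71, 76, 77, 83, 93]


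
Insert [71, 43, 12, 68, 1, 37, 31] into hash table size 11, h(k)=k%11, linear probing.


Insert 71: h=5 -> slot 5
Insert 43: h=10 -> slot 10
Insert 12: h=1 -> slot 1
Insert 68: h=2 -> slot 2
Insert 1: h=1, 2 probes -> slot 3
Insert 37: h=4 -> slot 4
Insert 31: h=9 -> slot 9

Table: [None, 12, 68, 1, 37, 71, None, None, None, 31, 43]


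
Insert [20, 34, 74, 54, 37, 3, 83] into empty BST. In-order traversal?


Insert 20: root
Insert 34: R from 20
Insert 74: R from 20 -> R from 34
Insert 54: R from 20 -> R from 34 -> L from 74
Insert 37: R from 20 -> R from 34 -> L from 74 -> L from 54
Insert 3: L from 20
Insert 83: R from 20 -> R from 34 -> R from 74

In-order: [3, 20, 34, 37, 54, 74, 83]


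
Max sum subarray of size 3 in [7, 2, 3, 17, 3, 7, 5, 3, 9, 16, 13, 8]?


[0:3]: 12
[1:4]: 22
[2:5]: 23
[3:6]: 27
[4:7]: 15
[5:8]: 15
[6:9]: 17
[7:10]: 28
[8:11]: 38
[9:12]: 37

Max: 38 at [8:11]


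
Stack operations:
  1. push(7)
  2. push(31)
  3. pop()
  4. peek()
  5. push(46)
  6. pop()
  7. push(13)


push(7) -> [7]
push(31) -> [7, 31]
pop()->31, [7]
peek()->7
push(46) -> [7, 46]
pop()->46, [7]
push(13) -> [7, 13]

Final stack: [7, 13]


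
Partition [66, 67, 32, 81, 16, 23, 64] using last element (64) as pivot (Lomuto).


Pivot: 64
  32 <= 64: swap -> [32, 67, 66, 81, 16, 23, 64]
  16 <= 64: swap -> [32, 16, 66, 81, 67, 23, 64]
  23 <= 64: swap -> [32, 16, 23, 81, 67, 66, 64]
Place pivot at 3: [32, 16, 23, 64, 67, 66, 81]

Partitioned: [32, 16, 23, 64, 67, 66, 81]


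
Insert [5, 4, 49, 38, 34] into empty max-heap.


Insert 5: [5]
Insert 4: [5, 4]
Insert 49: [49, 4, 5]
Insert 38: [49, 38, 5, 4]
Insert 34: [49, 38, 5, 4, 34]

Final heap: [49, 38, 5, 4, 34]


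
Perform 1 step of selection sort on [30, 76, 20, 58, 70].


Initial: [30, 76, 20, 58, 70]
Step 1: min=20 at 2
  Swap: [20, 76, 30, 58, 70]

After 1 step: [20, 76, 30, 58, 70]


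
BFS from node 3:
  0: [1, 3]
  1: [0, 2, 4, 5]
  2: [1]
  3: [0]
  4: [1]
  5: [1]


Visit 3, enqueue [0]
Visit 0, enqueue [1]
Visit 1, enqueue [2, 4, 5]
Visit 2, enqueue []
Visit 4, enqueue []
Visit 5, enqueue []

BFS order: [3, 0, 1, 2, 4, 5]


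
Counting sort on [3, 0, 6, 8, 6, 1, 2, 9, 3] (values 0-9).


Input: [3, 0, 6, 8, 6, 1, 2, 9, 3]
Counts: [1, 1, 1, 2, 0, 0, 2, 0, 1, 1]

Sorted: [0, 1, 2, 3, 3, 6, 6, 8, 9]


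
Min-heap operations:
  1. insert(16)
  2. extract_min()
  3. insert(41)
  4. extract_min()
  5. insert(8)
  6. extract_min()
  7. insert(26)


insert(16) -> [16]
extract_min()->16, []
insert(41) -> [41]
extract_min()->41, []
insert(8) -> [8]
extract_min()->8, []
insert(26) -> [26]

Final heap: [26]


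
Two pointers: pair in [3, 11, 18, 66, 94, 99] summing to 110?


lo=0(3)+hi=5(99)=102
lo=1(11)+hi=5(99)=110

Yes: 11+99=110


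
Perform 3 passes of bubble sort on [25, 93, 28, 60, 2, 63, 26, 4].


Initial: [25, 93, 28, 60, 2, 63, 26, 4]
Pass 1: [25, 28, 60, 2, 63, 26, 4, 93] (6 swaps)
Pass 2: [25, 28, 2, 60, 26, 4, 63, 93] (3 swaps)
Pass 3: [25, 2, 28, 26, 4, 60, 63, 93] (3 swaps)

After 3 passes: [25, 2, 28, 26, 4, 60, 63, 93]


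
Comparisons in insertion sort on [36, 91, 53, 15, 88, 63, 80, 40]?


Algorithm: insertion sort
Input: [36, 91, 53, 15, 88, 63, 80, 40]
Sorted: [15, 36, 40, 53, 63, 80, 88, 91]

20


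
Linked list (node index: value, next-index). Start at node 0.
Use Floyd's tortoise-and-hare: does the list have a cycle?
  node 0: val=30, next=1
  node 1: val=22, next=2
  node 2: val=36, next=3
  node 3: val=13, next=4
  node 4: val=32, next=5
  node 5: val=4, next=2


Floyd's tortoise (slow, +1) and hare (fast, +2):
  init: slow=0, fast=0
  step 1: slow=1, fast=2
  step 2: slow=2, fast=4
  step 3: slow=3, fast=2
  step 4: slow=4, fast=4
  slow == fast at node 4: cycle detected

Cycle: yes


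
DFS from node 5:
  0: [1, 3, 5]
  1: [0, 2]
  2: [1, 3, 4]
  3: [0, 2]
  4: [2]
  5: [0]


Visit 5, push [0]
Visit 0, push [3, 1]
Visit 1, push [2]
Visit 2, push [4, 3]
Visit 3, push []
Visit 4, push []

DFS order: [5, 0, 1, 2, 3, 4]


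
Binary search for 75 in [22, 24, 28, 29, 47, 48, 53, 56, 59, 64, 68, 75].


Step 1: lo=0, hi=11, mid=5, val=48
Step 2: lo=6, hi=11, mid=8, val=59
Step 3: lo=9, hi=11, mid=10, val=68
Step 4: lo=11, hi=11, mid=11, val=75

Found at index 11


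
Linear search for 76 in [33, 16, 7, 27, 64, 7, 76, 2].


i=0: 33!=76
i=1: 16!=76
i=2: 7!=76
i=3: 27!=76
i=4: 64!=76
i=5: 7!=76
i=6: 76==76 found!

Found at 6, 7 comps


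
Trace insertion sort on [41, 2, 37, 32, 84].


Initial: [41, 2, 37, 32, 84]
Insert 2: [2, 41, 37, 32, 84]
Insert 37: [2, 37, 41, 32, 84]
Insert 32: [2, 32, 37, 41, 84]
Insert 84: [2, 32, 37, 41, 84]

Sorted: [2, 32, 37, 41, 84]


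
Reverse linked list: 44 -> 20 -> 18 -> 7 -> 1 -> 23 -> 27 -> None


Step 1: curr=44, set curr.next=prev(None) | reversed so far: 44
Step 2: curr=20, set curr.next=prev(44) | reversed so far: 20 -> 44
Step 3: curr=18, set curr.next=prev(20) | reversed so far: 18 -> 20 -> 44
Step 4: curr=7, set curr.next=prev(18) | reversed so far: 7 -> 18 -> 20 -> 44
Step 5: curr=1, set curr.next=prev(7) | reversed so far: 1 -> 7 -> 18 -> 20 -> 44
Step 6: curr=23, set curr.next=prev(1) | reversed so far: 23 -> 1 -> 7 -> 18 -> 20 -> 44
Step 7: curr=27, set curr.next=prev(23) | reversed so far: 27 -> 23 -> 1 -> 7 -> 18 -> 20 -> 44

27 -> 23 -> 1 -> 7 -> 18 -> 20 -> 44 -> None


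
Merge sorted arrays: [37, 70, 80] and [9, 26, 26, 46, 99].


Take 9 from B
Take 26 from B
Take 26 from B
Take 37 from A
Take 46 from B
Take 70 from A
Take 80 from A

Merged: [9, 26, 26, 37, 46, 70, 80, 99]


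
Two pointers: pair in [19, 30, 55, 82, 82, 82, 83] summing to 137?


lo=0(19)+hi=6(83)=102
lo=1(30)+hi=6(83)=113
lo=2(55)+hi=6(83)=138
lo=2(55)+hi=5(82)=137

Yes: 55+82=137


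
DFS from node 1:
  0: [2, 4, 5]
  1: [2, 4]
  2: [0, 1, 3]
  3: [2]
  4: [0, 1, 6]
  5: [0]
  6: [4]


Visit 1, push [4, 2]
Visit 2, push [3, 0]
Visit 0, push [5, 4]
Visit 4, push [6]
Visit 6, push []
Visit 5, push []
Visit 3, push []

DFS order: [1, 2, 0, 4, 6, 5, 3]


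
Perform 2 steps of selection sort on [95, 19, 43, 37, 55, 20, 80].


Initial: [95, 19, 43, 37, 55, 20, 80]
Step 1: min=19 at 1
  Swap: [19, 95, 43, 37, 55, 20, 80]
Step 2: min=20 at 5
  Swap: [19, 20, 43, 37, 55, 95, 80]

After 2 steps: [19, 20, 43, 37, 55, 95, 80]


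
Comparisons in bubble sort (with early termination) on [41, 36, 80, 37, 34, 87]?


Algorithm: bubble sort (with early termination)
Input: [41, 36, 80, 37, 34, 87]
Sorted: [34, 36, 37, 41, 80, 87]

15


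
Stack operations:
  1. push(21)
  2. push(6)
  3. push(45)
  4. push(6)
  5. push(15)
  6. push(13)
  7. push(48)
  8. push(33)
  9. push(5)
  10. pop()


push(21) -> [21]
push(6) -> [21, 6]
push(45) -> [21, 6, 45]
push(6) -> [21, 6, 45, 6]
push(15) -> [21, 6, 45, 6, 15]
push(13) -> [21, 6, 45, 6, 15, 13]
push(48) -> [21, 6, 45, 6, 15, 13, 48]
push(33) -> [21, 6, 45, 6, 15, 13, 48, 33]
push(5) -> [21, 6, 45, 6, 15, 13, 48, 33, 5]
pop()->5, [21, 6, 45, 6, 15, 13, 48, 33]

Final stack: [21, 6, 45, 6, 15, 13, 48, 33]


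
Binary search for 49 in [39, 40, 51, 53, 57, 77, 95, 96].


Step 1: lo=0, hi=7, mid=3, val=53
Step 2: lo=0, hi=2, mid=1, val=40
Step 3: lo=2, hi=2, mid=2, val=51

Not found


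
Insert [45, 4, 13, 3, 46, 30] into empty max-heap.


Insert 45: [45]
Insert 4: [45, 4]
Insert 13: [45, 4, 13]
Insert 3: [45, 4, 13, 3]
Insert 46: [46, 45, 13, 3, 4]
Insert 30: [46, 45, 30, 3, 4, 13]

Final heap: [46, 45, 30, 3, 4, 13]


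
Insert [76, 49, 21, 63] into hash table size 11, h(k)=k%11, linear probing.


Insert 76: h=10 -> slot 10
Insert 49: h=5 -> slot 5
Insert 21: h=10, 1 probes -> slot 0
Insert 63: h=8 -> slot 8

Table: [21, None, None, None, None, 49, None, None, 63, None, 76]


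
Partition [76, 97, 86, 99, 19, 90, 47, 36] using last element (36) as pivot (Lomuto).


Pivot: 36
  19 <= 36: swap -> [19, 97, 86, 99, 76, 90, 47, 36]
Place pivot at 1: [19, 36, 86, 99, 76, 90, 47, 97]

Partitioned: [19, 36, 86, 99, 76, 90, 47, 97]


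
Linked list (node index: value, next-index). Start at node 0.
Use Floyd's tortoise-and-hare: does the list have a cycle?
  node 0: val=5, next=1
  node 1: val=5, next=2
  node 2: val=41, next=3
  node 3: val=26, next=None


Floyd's tortoise (slow, +1) and hare (fast, +2):
  init: slow=0, fast=0
  step 1: slow=1, fast=2
  step 2: fast 2->3->None, no cycle

Cycle: no


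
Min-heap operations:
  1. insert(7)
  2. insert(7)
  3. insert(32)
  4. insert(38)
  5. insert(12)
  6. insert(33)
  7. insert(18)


insert(7) -> [7]
insert(7) -> [7, 7]
insert(32) -> [7, 7, 32]
insert(38) -> [7, 7, 32, 38]
insert(12) -> [7, 7, 32, 38, 12]
insert(33) -> [7, 7, 32, 38, 12, 33]
insert(18) -> [7, 7, 18, 38, 12, 33, 32]

Final heap: [7, 7, 18, 38, 12, 33, 32]


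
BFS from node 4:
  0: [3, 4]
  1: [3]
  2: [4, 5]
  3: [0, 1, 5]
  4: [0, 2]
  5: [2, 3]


Visit 4, enqueue [0, 2]
Visit 0, enqueue [3]
Visit 2, enqueue [5]
Visit 3, enqueue [1]
Visit 5, enqueue []
Visit 1, enqueue []

BFS order: [4, 0, 2, 3, 5, 1]


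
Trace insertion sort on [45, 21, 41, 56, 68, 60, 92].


Initial: [45, 21, 41, 56, 68, 60, 92]
Insert 21: [21, 45, 41, 56, 68, 60, 92]
Insert 41: [21, 41, 45, 56, 68, 60, 92]
Insert 56: [21, 41, 45, 56, 68, 60, 92]
Insert 68: [21, 41, 45, 56, 68, 60, 92]
Insert 60: [21, 41, 45, 56, 60, 68, 92]
Insert 92: [21, 41, 45, 56, 60, 68, 92]

Sorted: [21, 41, 45, 56, 60, 68, 92]


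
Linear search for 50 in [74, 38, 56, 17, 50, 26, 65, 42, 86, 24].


i=0: 74!=50
i=1: 38!=50
i=2: 56!=50
i=3: 17!=50
i=4: 50==50 found!

Found at 4, 5 comps


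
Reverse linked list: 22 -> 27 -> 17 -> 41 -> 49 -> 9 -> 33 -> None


Step 1: curr=22, set curr.next=prev(None) | reversed so far: 22
Step 2: curr=27, set curr.next=prev(22) | reversed so far: 27 -> 22
Step 3: curr=17, set curr.next=prev(27) | reversed so far: 17 -> 27 -> 22
Step 4: curr=41, set curr.next=prev(17) | reversed so far: 41 -> 17 -> 27 -> 22
Step 5: curr=49, set curr.next=prev(41) | reversed so far: 49 -> 41 -> 17 -> 27 -> 22
Step 6: curr=9, set curr.next=prev(49) | reversed so far: 9 -> 49 -> 41 -> 17 -> 27 -> 22
Step 7: curr=33, set curr.next=prev(9) | reversed so far: 33 -> 9 -> 49 -> 41 -> 17 -> 27 -> 22

33 -> 9 -> 49 -> 41 -> 17 -> 27 -> 22 -> None


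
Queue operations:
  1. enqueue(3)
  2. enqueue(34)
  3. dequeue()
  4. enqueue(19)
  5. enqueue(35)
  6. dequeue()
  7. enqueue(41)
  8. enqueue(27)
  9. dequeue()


enqueue(3) -> [3]
enqueue(34) -> [3, 34]
dequeue()->3, [34]
enqueue(19) -> [34, 19]
enqueue(35) -> [34, 19, 35]
dequeue()->34, [19, 35]
enqueue(41) -> [19, 35, 41]
enqueue(27) -> [19, 35, 41, 27]
dequeue()->19, [35, 41, 27]

Final queue: [35, 41, 27]


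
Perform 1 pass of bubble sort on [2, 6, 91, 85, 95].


Initial: [2, 6, 91, 85, 95]
Pass 1: [2, 6, 85, 91, 95] (1 swaps)

After 1 pass: [2, 6, 85, 91, 95]


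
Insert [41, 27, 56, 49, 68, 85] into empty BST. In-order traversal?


Insert 41: root
Insert 27: L from 41
Insert 56: R from 41
Insert 49: R from 41 -> L from 56
Insert 68: R from 41 -> R from 56
Insert 85: R from 41 -> R from 56 -> R from 68

In-order: [27, 41, 49, 56, 68, 85]


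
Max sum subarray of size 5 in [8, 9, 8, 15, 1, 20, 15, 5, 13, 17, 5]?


[0:5]: 41
[1:6]: 53
[2:7]: 59
[3:8]: 56
[4:9]: 54
[5:10]: 70
[6:11]: 55

Max: 70 at [5:10]


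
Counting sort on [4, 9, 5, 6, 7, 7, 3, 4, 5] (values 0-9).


Input: [4, 9, 5, 6, 7, 7, 3, 4, 5]
Counts: [0, 0, 0, 1, 2, 2, 1, 2, 0, 1]

Sorted: [3, 4, 4, 5, 5, 6, 7, 7, 9]


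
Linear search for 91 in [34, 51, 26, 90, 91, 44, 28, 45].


i=0: 34!=91
i=1: 51!=91
i=2: 26!=91
i=3: 90!=91
i=4: 91==91 found!

Found at 4, 5 comps


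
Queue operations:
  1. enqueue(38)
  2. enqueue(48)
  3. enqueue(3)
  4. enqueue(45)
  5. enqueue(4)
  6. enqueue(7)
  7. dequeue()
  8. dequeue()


enqueue(38) -> [38]
enqueue(48) -> [38, 48]
enqueue(3) -> [38, 48, 3]
enqueue(45) -> [38, 48, 3, 45]
enqueue(4) -> [38, 48, 3, 45, 4]
enqueue(7) -> [38, 48, 3, 45, 4, 7]
dequeue()->38, [48, 3, 45, 4, 7]
dequeue()->48, [3, 45, 4, 7]

Final queue: [3, 45, 4, 7]


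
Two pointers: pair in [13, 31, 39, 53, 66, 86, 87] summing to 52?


lo=0(13)+hi=6(87)=100
lo=0(13)+hi=5(86)=99
lo=0(13)+hi=4(66)=79
lo=0(13)+hi=3(53)=66
lo=0(13)+hi=2(39)=52

Yes: 13+39=52


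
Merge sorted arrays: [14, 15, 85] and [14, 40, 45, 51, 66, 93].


Take 14 from A
Take 14 from B
Take 15 from A
Take 40 from B
Take 45 from B
Take 51 from B
Take 66 from B
Take 85 from A

Merged: [14, 14, 15, 40, 45, 51, 66, 85, 93]


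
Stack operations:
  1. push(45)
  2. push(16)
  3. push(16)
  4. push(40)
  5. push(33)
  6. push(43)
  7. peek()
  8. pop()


push(45) -> [45]
push(16) -> [45, 16]
push(16) -> [45, 16, 16]
push(40) -> [45, 16, 16, 40]
push(33) -> [45, 16, 16, 40, 33]
push(43) -> [45, 16, 16, 40, 33, 43]
peek()->43
pop()->43, [45, 16, 16, 40, 33]

Final stack: [45, 16, 16, 40, 33]


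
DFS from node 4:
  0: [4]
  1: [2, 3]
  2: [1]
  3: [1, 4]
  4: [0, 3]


Visit 4, push [3, 0]
Visit 0, push []
Visit 3, push [1]
Visit 1, push [2]
Visit 2, push []

DFS order: [4, 0, 3, 1, 2]


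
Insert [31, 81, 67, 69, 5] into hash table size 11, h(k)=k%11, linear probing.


Insert 31: h=9 -> slot 9
Insert 81: h=4 -> slot 4
Insert 67: h=1 -> slot 1
Insert 69: h=3 -> slot 3
Insert 5: h=5 -> slot 5

Table: [None, 67, None, 69, 81, 5, None, None, None, 31, None]


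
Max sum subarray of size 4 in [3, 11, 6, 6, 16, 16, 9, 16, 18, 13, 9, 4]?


[0:4]: 26
[1:5]: 39
[2:6]: 44
[3:7]: 47
[4:8]: 57
[5:9]: 59
[6:10]: 56
[7:11]: 56
[8:12]: 44

Max: 59 at [5:9]


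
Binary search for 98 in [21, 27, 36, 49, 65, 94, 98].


Step 1: lo=0, hi=6, mid=3, val=49
Step 2: lo=4, hi=6, mid=5, val=94
Step 3: lo=6, hi=6, mid=6, val=98

Found at index 6


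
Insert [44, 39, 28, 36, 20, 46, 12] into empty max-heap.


Insert 44: [44]
Insert 39: [44, 39]
Insert 28: [44, 39, 28]
Insert 36: [44, 39, 28, 36]
Insert 20: [44, 39, 28, 36, 20]
Insert 46: [46, 39, 44, 36, 20, 28]
Insert 12: [46, 39, 44, 36, 20, 28, 12]

Final heap: [46, 39, 44, 36, 20, 28, 12]


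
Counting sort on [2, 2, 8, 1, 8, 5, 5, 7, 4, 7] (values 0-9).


Input: [2, 2, 8, 1, 8, 5, 5, 7, 4, 7]
Counts: [0, 1, 2, 0, 1, 2, 0, 2, 2, 0]

Sorted: [1, 2, 2, 4, 5, 5, 7, 7, 8, 8]


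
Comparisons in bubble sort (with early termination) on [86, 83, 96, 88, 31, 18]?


Algorithm: bubble sort (with early termination)
Input: [86, 83, 96, 88, 31, 18]
Sorted: [18, 31, 83, 86, 88, 96]

15
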